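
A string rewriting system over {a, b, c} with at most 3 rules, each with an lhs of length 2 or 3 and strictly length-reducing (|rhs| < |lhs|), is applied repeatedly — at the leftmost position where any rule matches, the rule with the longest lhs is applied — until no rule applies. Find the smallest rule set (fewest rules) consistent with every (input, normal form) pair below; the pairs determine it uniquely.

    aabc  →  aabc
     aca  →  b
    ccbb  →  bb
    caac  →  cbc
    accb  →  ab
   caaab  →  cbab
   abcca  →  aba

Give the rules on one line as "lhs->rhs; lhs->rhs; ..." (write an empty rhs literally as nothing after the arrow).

aca->b; caa->cb; cc->

  | aabc
  | aca => b
  | ccbb => bb
  | caac => cbc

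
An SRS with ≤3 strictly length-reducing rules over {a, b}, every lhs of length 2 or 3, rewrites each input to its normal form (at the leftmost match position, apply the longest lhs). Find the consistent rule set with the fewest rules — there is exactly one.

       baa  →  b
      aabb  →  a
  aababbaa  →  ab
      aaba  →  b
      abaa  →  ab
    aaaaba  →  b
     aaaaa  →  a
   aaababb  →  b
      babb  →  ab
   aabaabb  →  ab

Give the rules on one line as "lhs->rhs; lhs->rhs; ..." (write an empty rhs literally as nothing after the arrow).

  | baa => ba => b
  | aabb => bb => a
  | aababbaa => babbaa => bbbaa => abaa => aba => ab
  | aaba => ba => b

aa->; ba->b; bb->a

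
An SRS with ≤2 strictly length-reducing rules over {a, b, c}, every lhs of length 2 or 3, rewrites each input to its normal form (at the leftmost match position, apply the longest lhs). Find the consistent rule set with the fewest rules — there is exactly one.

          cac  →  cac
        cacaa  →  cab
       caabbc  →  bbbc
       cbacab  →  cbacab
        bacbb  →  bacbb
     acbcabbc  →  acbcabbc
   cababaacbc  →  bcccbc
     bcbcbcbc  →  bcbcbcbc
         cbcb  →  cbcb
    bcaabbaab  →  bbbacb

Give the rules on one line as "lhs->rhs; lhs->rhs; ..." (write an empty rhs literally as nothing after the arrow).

baa->ac; caa->b

  | cac
  | cacaa => cab
  | caabbc => bbbc
  | cbacab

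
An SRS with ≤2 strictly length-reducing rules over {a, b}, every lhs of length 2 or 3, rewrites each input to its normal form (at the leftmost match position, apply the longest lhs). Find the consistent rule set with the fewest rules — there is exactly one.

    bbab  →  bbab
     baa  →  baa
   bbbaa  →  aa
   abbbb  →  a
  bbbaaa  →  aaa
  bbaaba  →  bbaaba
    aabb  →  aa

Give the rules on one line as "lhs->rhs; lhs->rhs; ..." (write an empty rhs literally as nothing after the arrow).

abb->a; bbb->

  | bbab
  | baa
  | bbbaa => aa
  | abbbb => abb => a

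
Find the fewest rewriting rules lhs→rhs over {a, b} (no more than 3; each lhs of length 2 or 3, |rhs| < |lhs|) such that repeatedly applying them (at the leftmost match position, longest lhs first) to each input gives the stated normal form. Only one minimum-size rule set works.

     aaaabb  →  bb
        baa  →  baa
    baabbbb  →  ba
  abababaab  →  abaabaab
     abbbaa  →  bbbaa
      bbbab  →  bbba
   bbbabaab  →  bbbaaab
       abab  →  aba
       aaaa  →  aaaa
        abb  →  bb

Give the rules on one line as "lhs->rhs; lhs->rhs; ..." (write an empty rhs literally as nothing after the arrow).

  | aaaabb => aaabb => aabb => abb => bb
  | baa
  | baabbbb => babbbb => babbb => babb => bab => ba
  | abababaab => abaabaab

abb->bb; bab->ba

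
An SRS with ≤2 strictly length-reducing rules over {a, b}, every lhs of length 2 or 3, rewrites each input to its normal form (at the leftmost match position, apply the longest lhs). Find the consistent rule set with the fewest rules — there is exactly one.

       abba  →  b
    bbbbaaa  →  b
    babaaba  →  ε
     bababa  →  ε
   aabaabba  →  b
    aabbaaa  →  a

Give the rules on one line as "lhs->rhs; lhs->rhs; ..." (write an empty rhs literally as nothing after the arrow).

  | abba => bba => b
  | bbbbaaa => bbbaa => bba => b
  | babaaba => baaba => aba => ba => ε
  | bababa => baba => ba => ε

ab->b; ba->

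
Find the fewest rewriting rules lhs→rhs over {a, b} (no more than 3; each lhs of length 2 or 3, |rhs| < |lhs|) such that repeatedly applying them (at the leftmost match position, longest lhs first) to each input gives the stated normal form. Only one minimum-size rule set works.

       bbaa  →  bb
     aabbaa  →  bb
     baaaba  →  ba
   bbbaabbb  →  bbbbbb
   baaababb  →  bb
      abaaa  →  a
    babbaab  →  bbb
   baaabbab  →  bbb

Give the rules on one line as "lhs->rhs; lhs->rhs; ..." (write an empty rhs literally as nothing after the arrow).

aa->; ab->; bba->bb

  | bbaa => bba => bb
  | aabbaa => bbaa => bba => bb
  | baaaba => baba => ba
  | bbbaabbb => bbbabbb => bbbbbb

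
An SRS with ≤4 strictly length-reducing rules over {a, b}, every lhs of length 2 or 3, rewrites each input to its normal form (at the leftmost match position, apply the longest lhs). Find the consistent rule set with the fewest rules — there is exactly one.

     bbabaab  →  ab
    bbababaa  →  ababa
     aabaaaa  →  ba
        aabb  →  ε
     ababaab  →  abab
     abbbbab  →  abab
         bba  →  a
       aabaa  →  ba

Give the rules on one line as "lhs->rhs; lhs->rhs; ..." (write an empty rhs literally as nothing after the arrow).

aa->a; aab->b; abb->ab; bb->

  | bbabaab => abaab => abb => ab
  | bbababaa => ababaa => ababa
  | aabaaaa => baaaa => baaa => baa => ba
  | aabb => bb => ε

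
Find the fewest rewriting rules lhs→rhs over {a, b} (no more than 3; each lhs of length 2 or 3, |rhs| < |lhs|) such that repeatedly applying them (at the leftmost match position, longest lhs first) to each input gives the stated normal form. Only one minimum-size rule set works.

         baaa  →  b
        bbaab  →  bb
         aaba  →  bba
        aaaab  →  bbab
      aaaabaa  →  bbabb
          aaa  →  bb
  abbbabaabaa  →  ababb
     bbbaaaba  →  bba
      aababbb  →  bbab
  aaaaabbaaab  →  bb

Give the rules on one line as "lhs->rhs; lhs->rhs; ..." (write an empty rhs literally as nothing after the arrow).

aa->b; aaa->bb; bbb->b

  | baaa => bbb => b
  | bbaab => bbbb => bb
  | aaba => bba
  | aaaab => bbab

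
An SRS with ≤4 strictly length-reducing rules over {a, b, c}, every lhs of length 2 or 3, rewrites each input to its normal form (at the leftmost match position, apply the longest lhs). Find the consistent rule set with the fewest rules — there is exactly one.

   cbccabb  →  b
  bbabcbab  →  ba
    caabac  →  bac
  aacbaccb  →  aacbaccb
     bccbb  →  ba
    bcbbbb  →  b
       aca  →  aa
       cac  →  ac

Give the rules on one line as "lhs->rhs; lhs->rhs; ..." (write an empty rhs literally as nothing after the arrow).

  | cbccabb => cbcabb => cbabb => cbbb => cab => ab => b
  | bbabcbab => aabcbab => abcbab => bcbab => bcbb => bca => ba
  | caabac => aabac => abac => bac
  | aacbaccb

ab->b; bb->a; ca->a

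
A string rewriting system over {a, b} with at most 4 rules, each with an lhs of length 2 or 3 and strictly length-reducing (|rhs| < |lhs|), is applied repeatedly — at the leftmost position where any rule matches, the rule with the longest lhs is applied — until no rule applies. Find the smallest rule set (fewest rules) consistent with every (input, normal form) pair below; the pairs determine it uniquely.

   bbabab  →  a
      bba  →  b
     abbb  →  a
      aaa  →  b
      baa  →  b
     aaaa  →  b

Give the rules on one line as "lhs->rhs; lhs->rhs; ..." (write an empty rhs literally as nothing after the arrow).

  | bbabab => aabab => bbab => aab => bb => a
  | bba => aa => b
  | abbb => aab => bb => a
  | aaa => ba => b

aa->b; ba->b; bb->a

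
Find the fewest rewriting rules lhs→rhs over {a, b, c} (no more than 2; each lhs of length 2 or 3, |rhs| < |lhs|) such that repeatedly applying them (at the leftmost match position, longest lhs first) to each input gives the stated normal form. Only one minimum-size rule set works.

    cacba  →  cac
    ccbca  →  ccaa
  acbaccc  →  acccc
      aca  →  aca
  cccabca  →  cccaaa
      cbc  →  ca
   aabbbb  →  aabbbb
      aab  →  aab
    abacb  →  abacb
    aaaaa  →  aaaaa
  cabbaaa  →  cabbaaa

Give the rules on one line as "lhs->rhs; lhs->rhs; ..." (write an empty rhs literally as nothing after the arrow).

  | cacba => cac
  | ccbca => ccaa
  | acbaccc => acccc
  | aca

bc->a; cba->c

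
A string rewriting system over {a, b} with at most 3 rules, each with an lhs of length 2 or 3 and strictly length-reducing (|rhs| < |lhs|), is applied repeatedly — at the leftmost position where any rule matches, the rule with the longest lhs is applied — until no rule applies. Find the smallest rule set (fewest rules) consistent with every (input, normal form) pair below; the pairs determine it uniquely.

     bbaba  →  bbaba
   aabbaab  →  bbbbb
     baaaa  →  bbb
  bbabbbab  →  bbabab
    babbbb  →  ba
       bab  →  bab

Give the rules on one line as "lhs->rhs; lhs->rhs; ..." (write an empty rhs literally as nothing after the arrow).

aa->b; abb->a

  | bbaba
  | aabbaab => bbbaab => bbbbb
  | baaaa => bbaa => bbb
  | bbabbbab => bbabab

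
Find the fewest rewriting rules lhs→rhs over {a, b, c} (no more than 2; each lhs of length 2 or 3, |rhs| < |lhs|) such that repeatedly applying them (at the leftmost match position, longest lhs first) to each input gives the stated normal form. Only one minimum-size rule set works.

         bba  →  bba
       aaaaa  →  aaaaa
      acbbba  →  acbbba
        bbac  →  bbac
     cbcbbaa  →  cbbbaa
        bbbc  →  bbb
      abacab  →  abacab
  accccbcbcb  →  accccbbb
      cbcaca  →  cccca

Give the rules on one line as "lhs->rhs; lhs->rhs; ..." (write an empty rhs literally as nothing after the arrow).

bc->b; bca->cc

  | bba
  | aaaaa
  | acbbba
  | bbac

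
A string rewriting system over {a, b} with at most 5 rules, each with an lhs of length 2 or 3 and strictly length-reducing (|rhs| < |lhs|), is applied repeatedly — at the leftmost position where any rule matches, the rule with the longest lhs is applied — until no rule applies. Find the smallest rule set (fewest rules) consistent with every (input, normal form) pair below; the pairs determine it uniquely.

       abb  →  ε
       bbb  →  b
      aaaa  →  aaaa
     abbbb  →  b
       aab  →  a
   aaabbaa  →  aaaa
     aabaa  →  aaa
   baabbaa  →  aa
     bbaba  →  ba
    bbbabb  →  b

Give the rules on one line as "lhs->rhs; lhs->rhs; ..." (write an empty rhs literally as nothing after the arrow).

  | abb => ε
  | bbb => bb => b
  | aaaa
  | abbbb => bb => b

ab->; abb->; baa->a; bb->b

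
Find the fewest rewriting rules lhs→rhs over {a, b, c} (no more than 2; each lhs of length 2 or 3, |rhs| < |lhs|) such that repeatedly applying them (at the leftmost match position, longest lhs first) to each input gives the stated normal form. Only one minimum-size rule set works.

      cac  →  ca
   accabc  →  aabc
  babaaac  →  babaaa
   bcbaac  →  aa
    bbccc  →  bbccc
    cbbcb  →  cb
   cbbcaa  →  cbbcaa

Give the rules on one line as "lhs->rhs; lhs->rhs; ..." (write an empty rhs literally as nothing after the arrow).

ac->a; bcb->

  | cac => ca
  | accabc => acabc => aabc
  | babaaac => babaaa
  | bcbaac => aac => aa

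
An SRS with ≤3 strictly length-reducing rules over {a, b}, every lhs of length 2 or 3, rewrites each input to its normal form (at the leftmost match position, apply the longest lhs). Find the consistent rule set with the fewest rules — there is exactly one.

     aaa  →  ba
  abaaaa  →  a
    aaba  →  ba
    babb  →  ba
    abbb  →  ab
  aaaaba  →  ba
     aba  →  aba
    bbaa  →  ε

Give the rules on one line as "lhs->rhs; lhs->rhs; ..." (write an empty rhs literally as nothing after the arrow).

aa->b; bb->; bba->ba

  | aaa => ba
  | abaaaa => abbaa => abaa => abb => a
  | aaba => bba => ba
  | babb => ba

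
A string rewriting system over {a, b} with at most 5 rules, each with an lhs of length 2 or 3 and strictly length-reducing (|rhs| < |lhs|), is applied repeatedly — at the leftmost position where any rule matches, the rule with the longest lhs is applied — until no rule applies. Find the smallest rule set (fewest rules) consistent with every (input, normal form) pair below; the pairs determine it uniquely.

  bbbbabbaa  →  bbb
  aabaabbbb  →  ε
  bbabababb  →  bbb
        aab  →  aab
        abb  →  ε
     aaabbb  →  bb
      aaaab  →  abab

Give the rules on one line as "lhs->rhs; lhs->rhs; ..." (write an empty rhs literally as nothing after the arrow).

aaa->ab; abb->; baa->; bba->b

  | bbbbabbaa => bbbbbaa => bbbba => bbb
  | aabaabbbb => aabbbb => abb => ε
  | bbabababb => bbababb => bbabb => bbb
  | aab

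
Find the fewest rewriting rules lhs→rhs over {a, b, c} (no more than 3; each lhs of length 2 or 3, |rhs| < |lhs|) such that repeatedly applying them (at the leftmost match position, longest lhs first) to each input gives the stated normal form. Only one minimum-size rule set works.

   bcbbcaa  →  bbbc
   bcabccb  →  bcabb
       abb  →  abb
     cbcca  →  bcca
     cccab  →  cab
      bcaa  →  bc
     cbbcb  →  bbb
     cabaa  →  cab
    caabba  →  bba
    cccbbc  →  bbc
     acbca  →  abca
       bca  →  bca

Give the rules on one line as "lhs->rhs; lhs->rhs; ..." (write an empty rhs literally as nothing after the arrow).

aa->; cb->b; ccc->c

  | bcbbcaa => bbbcaa => bbbc
  | bcabccb => bcabcb => bcabb
  | abb
  | cbcca => bcca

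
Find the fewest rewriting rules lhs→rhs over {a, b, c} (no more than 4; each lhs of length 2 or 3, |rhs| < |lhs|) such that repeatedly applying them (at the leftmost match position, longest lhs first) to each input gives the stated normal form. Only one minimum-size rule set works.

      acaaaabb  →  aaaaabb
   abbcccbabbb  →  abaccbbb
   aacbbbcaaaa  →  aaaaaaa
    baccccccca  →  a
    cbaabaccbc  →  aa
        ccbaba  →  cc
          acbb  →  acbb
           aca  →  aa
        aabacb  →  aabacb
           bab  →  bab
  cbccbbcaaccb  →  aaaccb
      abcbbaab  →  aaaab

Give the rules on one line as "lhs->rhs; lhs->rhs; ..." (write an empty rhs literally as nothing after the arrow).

  | acaaaabb => aaaaabb
  | abbcccbabbb => abaccbabbb => abaccbbb
  | aacbbbcaaaa => aacbbaaaaa => aacbcaaaa => aacaaaaa => aaaaaaa
  | baccccccca => bacccccca => baccccca => bacccca => baccca => bacca => baca => baa => ca => a

baa->ca; bc->a; ca->a; cba->c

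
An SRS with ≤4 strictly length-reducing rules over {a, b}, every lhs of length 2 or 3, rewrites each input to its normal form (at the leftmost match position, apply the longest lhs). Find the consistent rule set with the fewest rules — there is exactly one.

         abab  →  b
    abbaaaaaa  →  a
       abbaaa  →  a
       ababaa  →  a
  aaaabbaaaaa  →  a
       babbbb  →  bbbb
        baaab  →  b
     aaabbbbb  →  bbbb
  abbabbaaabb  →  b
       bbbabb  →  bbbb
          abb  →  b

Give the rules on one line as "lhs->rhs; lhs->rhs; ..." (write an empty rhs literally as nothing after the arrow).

aa->a; ab->b; abb->b; ba->

  | abab => bab => b
  | abbaaaaaa => baaaaaa => aaaaa => aaaa => aaa => aa => a
  | abbaaa => baaa => aa => a
  | ababaa => babaa => baa => a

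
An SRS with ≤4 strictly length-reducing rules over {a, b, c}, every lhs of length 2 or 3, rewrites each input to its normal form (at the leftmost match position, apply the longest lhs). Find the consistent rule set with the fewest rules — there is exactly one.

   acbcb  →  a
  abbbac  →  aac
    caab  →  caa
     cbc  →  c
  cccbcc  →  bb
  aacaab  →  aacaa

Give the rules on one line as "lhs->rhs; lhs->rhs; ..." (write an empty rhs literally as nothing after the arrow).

  | acbcb => acb => a
  | abbbac => abbac => abac => aac
  | caab => caa
  | cbc => c

ab->a; cb->; cc->b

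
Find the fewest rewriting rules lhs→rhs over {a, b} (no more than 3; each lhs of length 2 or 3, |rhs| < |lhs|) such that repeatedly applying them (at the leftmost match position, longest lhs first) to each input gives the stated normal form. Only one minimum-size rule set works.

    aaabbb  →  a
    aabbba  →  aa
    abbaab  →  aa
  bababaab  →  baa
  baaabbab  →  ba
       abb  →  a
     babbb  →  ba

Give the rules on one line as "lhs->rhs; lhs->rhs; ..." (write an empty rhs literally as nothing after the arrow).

aab->a; ab->a

  | aaabbb => aabb => ab => a
  | aabbba => abba => aba => aa
  | abbaab => abaab => aaab => aa
  | bababaab => baabaab => baaab => baa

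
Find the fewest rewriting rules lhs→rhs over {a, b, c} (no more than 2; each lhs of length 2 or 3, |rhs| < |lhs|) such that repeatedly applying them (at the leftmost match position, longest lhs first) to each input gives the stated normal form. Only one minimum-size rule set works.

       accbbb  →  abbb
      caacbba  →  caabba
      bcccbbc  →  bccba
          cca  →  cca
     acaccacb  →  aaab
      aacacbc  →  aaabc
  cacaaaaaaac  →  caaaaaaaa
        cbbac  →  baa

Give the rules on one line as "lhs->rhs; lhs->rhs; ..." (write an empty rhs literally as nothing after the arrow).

ac->a; cbb->ba

  | accbbb => acbbb => abbb
  | caacbba => caabba
  | bcccbbc => bccbac => bccba
  | cca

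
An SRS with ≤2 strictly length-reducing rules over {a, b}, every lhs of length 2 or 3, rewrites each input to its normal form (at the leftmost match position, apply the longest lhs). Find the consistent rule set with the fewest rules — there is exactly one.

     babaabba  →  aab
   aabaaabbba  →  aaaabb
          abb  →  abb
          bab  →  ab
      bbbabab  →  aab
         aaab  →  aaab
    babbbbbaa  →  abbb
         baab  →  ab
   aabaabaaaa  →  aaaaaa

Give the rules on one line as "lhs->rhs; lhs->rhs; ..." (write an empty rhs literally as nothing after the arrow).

  | babaabba => abaabba => aabba => aab
  | aabaaabbba => aaaabbba => aaaabb
  | abb
  | bab => ab

ba->; bab->ab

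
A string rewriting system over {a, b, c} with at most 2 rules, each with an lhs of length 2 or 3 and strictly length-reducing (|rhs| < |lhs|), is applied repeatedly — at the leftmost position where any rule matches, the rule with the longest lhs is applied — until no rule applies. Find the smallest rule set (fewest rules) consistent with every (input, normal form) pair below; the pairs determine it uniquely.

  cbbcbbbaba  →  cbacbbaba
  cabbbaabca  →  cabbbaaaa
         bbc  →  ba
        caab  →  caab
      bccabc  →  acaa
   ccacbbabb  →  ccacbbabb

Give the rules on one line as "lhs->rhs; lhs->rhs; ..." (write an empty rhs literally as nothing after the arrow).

bc->a; bcb->ac

  | cbbcbbbaba => cbacbbaba
  | cabbbaabca => cabbbaaaa
  | bbc => ba
  | caab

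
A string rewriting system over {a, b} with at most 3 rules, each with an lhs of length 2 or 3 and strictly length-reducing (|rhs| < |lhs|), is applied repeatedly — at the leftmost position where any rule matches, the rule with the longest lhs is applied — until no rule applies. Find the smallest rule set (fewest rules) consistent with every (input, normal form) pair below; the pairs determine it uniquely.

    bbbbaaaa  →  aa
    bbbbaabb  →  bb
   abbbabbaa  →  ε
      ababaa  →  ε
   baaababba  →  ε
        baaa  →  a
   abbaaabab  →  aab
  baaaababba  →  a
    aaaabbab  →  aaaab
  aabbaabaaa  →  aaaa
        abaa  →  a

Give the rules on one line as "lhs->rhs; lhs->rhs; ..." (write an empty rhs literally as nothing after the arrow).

aba->; baa->; bba->

  | bbbbaaaa => bbaaa => aa
  | bbbbaabb => bbabb => bb
  | abbbabbaa => abbbaa => aba => ε
  | ababaa => baa => ε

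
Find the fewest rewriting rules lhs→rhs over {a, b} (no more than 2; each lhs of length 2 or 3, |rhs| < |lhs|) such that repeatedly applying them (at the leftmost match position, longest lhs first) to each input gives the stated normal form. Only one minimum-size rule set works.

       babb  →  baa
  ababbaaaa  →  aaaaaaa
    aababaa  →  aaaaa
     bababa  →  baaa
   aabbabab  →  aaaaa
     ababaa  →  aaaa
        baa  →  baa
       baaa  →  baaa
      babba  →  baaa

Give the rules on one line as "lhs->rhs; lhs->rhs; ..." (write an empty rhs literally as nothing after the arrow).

ab->a; abb->aa

  | babb => baa
  | ababbaaaa => aabbaaaa => aaaaaaa
  | aababaa => aaabaa => aaaaa
  | bababa => baaba => baaa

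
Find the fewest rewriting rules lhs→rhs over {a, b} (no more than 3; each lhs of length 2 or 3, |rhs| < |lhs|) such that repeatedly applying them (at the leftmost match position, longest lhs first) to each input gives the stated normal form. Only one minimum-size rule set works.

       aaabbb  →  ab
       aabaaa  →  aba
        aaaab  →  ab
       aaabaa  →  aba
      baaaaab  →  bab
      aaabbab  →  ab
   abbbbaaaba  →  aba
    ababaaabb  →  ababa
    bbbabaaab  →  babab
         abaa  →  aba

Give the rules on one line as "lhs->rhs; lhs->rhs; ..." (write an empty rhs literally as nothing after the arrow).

aa->a; bb->

  | aaabbb => aabbb => abbb => ab
  | aabaaa => abaaa => abaa => aba
  | aaaab => aaab => aab => ab
  | aaabaa => aabaa => abaa => aba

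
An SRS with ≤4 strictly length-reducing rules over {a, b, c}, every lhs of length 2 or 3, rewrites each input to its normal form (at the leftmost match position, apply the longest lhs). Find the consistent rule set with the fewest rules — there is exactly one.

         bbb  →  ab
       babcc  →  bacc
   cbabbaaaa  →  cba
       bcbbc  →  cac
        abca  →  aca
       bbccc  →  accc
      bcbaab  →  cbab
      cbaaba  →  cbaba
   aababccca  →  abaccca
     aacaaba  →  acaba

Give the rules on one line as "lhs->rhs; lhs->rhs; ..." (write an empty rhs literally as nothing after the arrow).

aa->a; bb->a; bc->c

  | bbb => ab
  | babcc => bacc
  | cbabbaaaa => cbaaaaaa => cbaaaaa => cbaaaa => cbaaa => cbaa => cba
  | bcbbc => cbbc => cac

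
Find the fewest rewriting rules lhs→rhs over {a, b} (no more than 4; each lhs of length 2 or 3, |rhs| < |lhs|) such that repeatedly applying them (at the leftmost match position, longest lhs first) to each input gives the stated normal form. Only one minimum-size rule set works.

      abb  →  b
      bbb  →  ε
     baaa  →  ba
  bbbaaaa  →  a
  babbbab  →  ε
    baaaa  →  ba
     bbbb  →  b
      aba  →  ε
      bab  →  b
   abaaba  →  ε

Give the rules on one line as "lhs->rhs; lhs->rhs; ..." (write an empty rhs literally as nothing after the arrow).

aa->a; ab->; aba->; bbb->

  | abb => b
  | bbb => ε
  | baaa => baa => ba
  | bbbaaaa => aaaa => aaa => aa => a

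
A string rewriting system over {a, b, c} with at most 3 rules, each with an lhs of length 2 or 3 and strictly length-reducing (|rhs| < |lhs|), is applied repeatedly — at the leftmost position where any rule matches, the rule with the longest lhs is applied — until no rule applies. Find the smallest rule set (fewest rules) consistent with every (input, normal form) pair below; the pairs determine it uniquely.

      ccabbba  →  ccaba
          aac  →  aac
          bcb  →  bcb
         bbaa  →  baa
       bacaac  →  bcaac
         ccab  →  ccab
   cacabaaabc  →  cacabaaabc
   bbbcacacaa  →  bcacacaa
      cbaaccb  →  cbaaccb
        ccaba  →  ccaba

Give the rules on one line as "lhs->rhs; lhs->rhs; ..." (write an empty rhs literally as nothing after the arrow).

  | ccabbba => ccabba => ccaba
  | aac
  | bcb
  | bbaa => baa

bac->bc; bb->b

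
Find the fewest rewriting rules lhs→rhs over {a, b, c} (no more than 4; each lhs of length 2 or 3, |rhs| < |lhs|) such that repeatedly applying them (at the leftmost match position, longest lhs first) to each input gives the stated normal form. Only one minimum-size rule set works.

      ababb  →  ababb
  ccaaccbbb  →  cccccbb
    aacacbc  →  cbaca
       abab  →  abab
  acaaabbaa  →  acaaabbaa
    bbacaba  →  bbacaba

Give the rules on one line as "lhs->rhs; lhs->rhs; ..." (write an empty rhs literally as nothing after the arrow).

  | ababb
  | ccaaccbbb => cccbcbbb => cccccbb
  | aacacbc => cbacbc => cbaca
  | abab

aac->cb; bc->a; bcb->cc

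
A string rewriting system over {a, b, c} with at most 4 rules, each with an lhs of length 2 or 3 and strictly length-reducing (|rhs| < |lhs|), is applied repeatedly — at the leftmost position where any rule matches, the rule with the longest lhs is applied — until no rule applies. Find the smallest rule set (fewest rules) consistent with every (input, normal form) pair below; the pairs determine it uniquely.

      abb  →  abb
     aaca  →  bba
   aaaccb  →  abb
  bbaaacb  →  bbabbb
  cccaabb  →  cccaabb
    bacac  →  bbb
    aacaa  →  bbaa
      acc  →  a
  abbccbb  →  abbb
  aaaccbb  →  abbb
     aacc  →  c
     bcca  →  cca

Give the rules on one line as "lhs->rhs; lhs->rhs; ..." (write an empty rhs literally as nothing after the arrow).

aac->bb; abc->ab; ac->a; bc->c

  | abb
  | aaca => bba
  | aaaccb => abbcb => abcb => abb
  | bbaaacb => bbabbb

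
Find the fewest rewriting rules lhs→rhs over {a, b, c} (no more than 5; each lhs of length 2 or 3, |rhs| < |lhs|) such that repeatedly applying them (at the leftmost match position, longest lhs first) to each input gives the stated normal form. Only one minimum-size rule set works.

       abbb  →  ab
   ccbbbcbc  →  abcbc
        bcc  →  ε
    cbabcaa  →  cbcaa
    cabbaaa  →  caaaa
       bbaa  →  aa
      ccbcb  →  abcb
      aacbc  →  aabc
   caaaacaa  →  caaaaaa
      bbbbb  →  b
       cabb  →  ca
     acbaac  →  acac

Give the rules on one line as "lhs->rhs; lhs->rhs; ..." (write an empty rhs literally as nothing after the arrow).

aac->aa; ba->; bb->; cc->a

  | abbb => ab
  | ccbbbcbc => abbbcbc => abcbc
  | bcc => ba => ε
  | cbabcaa => cbcaa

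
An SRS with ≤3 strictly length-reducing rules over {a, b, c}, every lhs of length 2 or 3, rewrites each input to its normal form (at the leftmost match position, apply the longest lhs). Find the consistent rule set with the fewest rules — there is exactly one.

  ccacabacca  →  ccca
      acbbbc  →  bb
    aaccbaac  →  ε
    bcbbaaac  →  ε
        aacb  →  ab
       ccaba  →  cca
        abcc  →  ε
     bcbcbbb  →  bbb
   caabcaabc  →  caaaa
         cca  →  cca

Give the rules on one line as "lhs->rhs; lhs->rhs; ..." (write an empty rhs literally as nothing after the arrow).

ac->; ba->; bc->

  | ccacabacca => ccabacca => ccacca => ccca
  | acbbbc => bbbc => bb
  | aaccbaac => acbaac => baac => ac => ε
  | bcbbaaac => bbaaac => baac => ac => ε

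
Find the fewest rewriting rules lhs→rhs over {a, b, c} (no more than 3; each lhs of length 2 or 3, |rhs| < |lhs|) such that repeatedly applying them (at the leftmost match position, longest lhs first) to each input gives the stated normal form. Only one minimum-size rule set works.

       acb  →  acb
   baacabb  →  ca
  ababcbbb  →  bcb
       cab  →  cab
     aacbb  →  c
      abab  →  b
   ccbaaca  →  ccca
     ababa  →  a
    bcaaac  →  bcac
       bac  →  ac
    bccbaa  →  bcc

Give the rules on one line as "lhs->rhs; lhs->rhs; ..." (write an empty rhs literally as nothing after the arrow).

  | acb
  | baacabb => aacabb => cabb => ca
  | ababcbbb => aabcbbb => bcbbb => bcb
  | cab

aa->; ba->a; bb->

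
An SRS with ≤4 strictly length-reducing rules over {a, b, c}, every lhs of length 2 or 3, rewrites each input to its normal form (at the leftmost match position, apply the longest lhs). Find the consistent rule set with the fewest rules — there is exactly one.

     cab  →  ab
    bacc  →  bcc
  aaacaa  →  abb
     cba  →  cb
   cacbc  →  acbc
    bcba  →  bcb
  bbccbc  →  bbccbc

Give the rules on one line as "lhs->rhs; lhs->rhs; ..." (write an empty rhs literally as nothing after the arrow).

aac->bb; ba->b; ca->a

  | cab => ab
  | bacc => bcc
  | aaacaa => abbaa => abba => abb
  | cba => cb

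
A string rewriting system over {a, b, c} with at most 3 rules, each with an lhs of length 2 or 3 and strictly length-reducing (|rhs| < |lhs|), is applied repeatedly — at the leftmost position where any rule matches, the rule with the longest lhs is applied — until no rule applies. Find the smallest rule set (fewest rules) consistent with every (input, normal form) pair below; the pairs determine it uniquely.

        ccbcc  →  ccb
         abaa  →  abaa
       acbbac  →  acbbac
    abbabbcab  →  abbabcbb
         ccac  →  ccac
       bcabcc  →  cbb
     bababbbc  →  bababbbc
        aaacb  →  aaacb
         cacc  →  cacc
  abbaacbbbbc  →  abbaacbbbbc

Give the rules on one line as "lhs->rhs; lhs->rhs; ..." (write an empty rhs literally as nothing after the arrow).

bca->cb; bcc->b

  | ccbcc => ccb
  | abaa
  | acbbac
  | abbabbcab => abbabcbb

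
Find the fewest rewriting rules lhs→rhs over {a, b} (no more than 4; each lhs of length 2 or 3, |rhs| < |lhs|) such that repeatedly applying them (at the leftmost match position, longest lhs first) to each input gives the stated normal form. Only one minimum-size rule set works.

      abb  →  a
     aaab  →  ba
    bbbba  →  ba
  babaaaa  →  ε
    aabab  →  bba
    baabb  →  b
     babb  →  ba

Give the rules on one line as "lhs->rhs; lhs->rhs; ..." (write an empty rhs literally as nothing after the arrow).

aa->b; ab->a; aba->a; bbb->

  | abb => ab => a
  | aaab => bab => ba
  | bbbba => ba
  | babaaaa => baaaa => bbaa => bbb => ε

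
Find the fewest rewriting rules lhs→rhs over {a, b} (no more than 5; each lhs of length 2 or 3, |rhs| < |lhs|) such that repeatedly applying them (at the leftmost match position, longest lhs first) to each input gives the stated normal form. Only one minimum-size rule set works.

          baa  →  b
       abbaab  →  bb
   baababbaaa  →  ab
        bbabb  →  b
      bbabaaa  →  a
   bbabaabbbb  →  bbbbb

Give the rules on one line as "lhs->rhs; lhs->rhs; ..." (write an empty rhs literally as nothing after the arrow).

aa->; aab->bb; abb->; bba->ab

  | baa => b
  | abbaab => aab => bb
  | baababbaaa => bbbabbaaa => babbbaaa => bbaaa => abaa => ab
  | bbabb => abbb => b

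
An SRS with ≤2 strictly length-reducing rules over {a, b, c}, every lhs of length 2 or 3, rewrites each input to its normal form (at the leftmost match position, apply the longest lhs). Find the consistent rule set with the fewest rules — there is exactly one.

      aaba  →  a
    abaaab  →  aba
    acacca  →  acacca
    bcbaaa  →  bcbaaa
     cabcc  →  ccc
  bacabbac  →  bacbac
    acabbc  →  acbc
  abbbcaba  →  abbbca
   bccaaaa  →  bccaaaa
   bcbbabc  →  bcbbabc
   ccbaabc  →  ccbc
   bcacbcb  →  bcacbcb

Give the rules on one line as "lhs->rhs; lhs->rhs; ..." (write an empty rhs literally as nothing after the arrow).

  | aaba => a
  | abaaab => aba
  | acacca
  | bcbaaa

aab->; cab->c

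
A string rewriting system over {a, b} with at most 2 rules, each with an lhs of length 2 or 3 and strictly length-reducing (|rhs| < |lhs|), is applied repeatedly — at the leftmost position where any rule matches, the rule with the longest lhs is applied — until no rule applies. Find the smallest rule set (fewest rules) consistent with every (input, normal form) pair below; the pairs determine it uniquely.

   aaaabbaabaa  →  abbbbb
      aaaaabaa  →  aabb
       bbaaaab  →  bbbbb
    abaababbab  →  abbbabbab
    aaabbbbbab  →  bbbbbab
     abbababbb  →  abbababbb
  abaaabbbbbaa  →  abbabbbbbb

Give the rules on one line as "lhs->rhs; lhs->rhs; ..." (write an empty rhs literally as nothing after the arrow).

aaa->; baa->bb

  | aaaabbaabaa => abbaabaa => abbbbaa => abbbbb
  | aaaaabaa => aabaa => aabb
  | bbaaaab => bbbaab => bbbbb
  | abaababbab => abbbabbab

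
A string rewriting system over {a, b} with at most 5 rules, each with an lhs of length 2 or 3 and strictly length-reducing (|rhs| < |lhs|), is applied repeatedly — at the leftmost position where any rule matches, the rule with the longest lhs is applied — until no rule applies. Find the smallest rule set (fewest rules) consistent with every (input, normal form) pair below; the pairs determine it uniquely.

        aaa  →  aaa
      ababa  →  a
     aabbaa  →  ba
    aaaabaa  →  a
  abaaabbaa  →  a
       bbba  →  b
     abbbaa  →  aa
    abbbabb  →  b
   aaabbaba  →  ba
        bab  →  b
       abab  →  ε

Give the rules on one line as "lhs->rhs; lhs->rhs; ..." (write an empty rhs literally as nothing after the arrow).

  | aaa
  | ababa => bba => a
  | aabbaa => abaa => ba
  | aaaabaa => aaaba => aab => a

ab->; aba->b; bb->; bbb->ab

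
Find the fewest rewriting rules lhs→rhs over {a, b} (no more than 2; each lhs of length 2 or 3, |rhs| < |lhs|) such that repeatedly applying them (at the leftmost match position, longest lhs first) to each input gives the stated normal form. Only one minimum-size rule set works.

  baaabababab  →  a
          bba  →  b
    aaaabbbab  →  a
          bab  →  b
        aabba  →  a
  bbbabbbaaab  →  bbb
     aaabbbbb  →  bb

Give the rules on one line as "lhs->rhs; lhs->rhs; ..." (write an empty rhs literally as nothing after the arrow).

ab->; ba->

  | baaabababab => aabababab => aababab => aabab => aab => a
  | bba => b
  | aaaabbbab => aaabbab => aabab => aab => a
  | bab => b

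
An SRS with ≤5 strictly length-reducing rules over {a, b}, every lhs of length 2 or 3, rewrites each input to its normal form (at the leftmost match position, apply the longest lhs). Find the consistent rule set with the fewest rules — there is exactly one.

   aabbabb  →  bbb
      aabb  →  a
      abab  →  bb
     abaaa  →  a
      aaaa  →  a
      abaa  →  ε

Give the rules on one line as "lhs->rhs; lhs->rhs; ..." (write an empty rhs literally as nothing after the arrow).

aa->a; ab->a; aba->b; ba->

  | aabbabb => abbabb => ababb => bbb
  | aabb => abb => ab => a
  | abab => bb
  | abaaa => baa => a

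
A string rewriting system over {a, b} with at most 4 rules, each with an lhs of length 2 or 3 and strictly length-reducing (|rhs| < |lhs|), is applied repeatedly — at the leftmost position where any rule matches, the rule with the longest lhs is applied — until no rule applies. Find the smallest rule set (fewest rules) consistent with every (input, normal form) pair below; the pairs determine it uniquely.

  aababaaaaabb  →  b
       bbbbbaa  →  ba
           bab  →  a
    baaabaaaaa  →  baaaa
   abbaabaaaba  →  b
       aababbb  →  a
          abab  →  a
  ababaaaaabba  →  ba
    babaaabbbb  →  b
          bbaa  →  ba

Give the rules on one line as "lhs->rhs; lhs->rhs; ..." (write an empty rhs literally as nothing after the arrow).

ab->b; abb->ba; bb->a; bba->b

  | aababaaaaabb => ababaaaaabb => babaaaaabb => bbaaaaabb => baaaabb => baaaba => baaba => baba => bba => b
  | bbbbbaa => abbbaa => babaa => bbaa => ba
  | bab => bb => a
  | baaabaaaaa => baabaaaaa => babaaaaa => bbaaaaa => baaaa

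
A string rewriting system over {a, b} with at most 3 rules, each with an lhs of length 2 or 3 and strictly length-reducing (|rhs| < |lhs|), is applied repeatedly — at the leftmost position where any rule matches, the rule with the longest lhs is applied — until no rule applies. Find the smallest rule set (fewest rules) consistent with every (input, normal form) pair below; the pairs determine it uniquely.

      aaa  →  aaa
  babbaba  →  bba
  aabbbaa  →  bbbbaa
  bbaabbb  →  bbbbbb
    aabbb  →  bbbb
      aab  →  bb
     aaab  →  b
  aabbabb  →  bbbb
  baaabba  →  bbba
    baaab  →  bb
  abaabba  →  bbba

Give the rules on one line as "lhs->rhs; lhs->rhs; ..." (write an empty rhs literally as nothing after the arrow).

aab->bb; ab->

  | aaa
  | babbaba => bbaba => bba
  | aabbbaa => bbbbaa
  | bbaabbb => bbbbbb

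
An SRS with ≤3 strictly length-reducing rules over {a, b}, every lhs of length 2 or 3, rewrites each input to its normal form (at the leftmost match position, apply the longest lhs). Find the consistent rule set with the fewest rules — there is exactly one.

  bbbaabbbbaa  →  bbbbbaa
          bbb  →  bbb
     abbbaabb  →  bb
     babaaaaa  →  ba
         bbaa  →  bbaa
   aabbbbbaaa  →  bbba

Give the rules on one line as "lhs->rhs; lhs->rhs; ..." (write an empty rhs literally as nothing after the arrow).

aaa->a; ab->

  | bbbaabbbbaa => bbbabbbaa => bbbbbaa
  | bbb
  | abbbaabb => bbaabb => bbab => bb
  | babaaaaa => baaaaa => baaa => ba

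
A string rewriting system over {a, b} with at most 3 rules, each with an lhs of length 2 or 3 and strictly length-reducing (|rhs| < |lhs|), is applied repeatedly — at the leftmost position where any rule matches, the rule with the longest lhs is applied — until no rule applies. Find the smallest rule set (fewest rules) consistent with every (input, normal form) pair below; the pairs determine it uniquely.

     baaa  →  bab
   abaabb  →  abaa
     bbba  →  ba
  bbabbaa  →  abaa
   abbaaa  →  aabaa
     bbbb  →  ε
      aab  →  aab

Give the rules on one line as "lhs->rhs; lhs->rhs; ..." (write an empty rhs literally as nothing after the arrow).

  | baaa => bab
  | abaabb => abaa
  | bbba => ba
  | bbabbaa => abbbaa => abaa

aaa->ab; bb->; bba->ab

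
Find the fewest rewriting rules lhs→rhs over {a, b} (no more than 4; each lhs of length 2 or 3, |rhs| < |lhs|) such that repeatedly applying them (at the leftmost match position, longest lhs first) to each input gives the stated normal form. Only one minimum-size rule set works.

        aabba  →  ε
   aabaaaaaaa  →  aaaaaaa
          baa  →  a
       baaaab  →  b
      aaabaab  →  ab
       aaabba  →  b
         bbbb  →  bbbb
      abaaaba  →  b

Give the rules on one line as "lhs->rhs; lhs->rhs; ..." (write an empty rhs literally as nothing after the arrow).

aab->ba; aba->b; ba->

  | aabba => baba => ba => ε
  | aabaaaaaaa => baaaaaaaa => aaaaaaa
  | baa => a
  | baaaab => aaab => aba => b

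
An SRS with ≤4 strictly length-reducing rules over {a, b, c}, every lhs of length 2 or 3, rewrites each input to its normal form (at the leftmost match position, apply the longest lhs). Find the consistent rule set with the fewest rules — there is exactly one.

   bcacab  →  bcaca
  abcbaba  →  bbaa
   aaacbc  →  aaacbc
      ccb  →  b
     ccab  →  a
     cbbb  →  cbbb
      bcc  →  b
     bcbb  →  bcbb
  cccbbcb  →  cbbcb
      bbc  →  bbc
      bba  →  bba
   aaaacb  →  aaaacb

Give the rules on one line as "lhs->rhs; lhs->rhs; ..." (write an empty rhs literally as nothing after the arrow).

ab->a; abc->b; cc->

  | bcacab => bcaca
  | abcbaba => bbaba => bbaa
  | aaacbc
  | ccb => b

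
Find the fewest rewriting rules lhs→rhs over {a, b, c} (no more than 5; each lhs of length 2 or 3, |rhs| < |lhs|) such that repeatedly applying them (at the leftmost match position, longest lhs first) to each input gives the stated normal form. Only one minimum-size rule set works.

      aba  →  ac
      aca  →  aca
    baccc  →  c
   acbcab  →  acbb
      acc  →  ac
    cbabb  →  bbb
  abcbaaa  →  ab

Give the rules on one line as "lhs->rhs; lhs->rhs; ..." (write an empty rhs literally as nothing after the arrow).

  | aba => ac
  | aca
  | baccc => cccc => ccc => cc => c
  | acbcab => acbb

ba->c; bca->b; cba->b; cc->c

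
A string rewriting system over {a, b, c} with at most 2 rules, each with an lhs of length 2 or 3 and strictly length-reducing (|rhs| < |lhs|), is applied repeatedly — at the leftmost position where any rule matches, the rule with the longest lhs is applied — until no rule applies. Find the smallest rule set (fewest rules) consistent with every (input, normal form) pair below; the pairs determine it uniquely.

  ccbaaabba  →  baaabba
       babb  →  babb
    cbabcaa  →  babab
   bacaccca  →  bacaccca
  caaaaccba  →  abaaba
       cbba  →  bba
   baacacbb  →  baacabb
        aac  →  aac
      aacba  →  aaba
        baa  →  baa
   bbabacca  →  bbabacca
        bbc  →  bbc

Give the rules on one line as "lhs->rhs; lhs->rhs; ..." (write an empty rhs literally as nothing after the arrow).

caa->ab; cb->b

  | ccbaaabba => cbaaabba => baaabba
  | babb
  | cbabcaa => babcaa => babab
  | bacaccca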